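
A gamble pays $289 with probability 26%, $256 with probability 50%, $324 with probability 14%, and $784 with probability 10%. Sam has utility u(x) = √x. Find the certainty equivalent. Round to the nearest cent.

$314.71

E[u] = 0.26·√289 + 0.5·√256 + 0.14·√324 + 0.1·√784 = 0.26·17 + 0.5·16 + 0.14·18 + 0.1·28 = 17.74
CE = (17.74)² = 314.7076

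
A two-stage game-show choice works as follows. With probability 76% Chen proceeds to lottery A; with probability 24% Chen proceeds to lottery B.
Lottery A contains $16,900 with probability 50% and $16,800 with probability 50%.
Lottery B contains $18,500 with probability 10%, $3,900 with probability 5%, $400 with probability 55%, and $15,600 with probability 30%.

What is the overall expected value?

EV(A) = 0.5 × 16900 + 0.5 × 16800 = 8450 + 8400 = 16850
EV(B) = 0.1 × 18500 + 0.05 × 3900 + 0.55 × 400 + 0.3 × 15600 = 1850 + 195 + 220 + 4680 = 6945
Overall = 0.76 × 16850 + 0.24 × 6945 = 12806 + 1666.8 = 14472.8

$14,472.80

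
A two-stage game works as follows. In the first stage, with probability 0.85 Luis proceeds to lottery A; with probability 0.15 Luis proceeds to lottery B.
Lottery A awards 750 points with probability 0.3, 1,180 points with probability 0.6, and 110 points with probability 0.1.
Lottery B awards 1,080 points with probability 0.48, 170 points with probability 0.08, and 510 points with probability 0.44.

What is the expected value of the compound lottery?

915.86 points

EV(A) = 0.3 × 750 + 0.6 × 1180 + 0.1 × 110 = 225 + 708 + 11 = 944
EV(B) = 0.48 × 1080 + 0.08 × 170 + 0.44 × 510 = 518.4 + 13.6 + 224.4 = 756.4
Overall = 0.85 × 944 + 0.15 × 756.4 = 802.4 + 113.46 = 915.86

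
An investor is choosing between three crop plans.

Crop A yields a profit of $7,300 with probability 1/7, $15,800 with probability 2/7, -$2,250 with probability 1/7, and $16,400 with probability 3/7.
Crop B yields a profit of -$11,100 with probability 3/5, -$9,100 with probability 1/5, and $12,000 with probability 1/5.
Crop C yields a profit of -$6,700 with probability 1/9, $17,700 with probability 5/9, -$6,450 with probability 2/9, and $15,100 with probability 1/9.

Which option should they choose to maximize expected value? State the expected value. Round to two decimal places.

Crop A ($12,264.29)

Crop A = 1/7 × 7300 + 2/7 × 15800 + 1/7 × (-2250) + 3/7 × 16400 = 1042.8571 + 4514.2857 − 321.4286 + 7028.5714 = 12264.2857
Crop B = 3/5 × (-11100) + 1/5 × (-9100) + 1/5 × 12000 = -6660 − 1820 + 2400 = -6080
Crop C = 1/9 × (-6700) + 5/9 × 17700 + 2/9 × (-6450) + 1/9 × 15100 = -744.4444 + 9833.3333 − 1433.3333 + 1677.7778 = 9333.3333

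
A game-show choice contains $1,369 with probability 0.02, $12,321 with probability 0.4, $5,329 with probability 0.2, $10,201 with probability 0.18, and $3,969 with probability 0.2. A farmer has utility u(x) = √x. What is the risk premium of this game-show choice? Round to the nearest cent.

$457.69

E[u] = 0.02·√1369 + 0.4·√12321 + 0.2·√5329 + 0.18·√10201 + 0.2·√3969 = 0.02·37 + 0.4·111 + 0.2·73 + 0.18·101 + 0.2·63 = 90.52
CE = (90.52)² = 8193.8704
Risk premium = EV − CE = 8651.56 − 8193.8704 = 457.6896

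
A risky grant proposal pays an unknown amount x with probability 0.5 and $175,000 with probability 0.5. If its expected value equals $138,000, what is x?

x = $101,000

0.5·x + 0.5·175000 = 138000
0.5·x = 138000 − 87500 = 50500
x = 50500 / 0.5 = 101000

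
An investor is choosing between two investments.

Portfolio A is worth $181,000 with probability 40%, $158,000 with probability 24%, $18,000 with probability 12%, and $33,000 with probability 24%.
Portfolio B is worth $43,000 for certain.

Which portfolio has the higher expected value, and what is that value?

Portfolio A = 0.4 × 181000 + 0.24 × 158000 + 0.12 × 18000 + 0.24 × 33000 = 72400 + 37920 + 2160 + 7920 = 120400
Portfolio B: 43000 (certain)

Portfolio A ($120,400)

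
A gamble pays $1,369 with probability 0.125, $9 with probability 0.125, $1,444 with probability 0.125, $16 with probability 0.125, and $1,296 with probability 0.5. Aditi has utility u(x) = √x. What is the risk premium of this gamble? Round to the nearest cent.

$204.69

E[u] = 0.125·√1369 + 0.125·√9 + 0.125·√1444 + 0.125·√16 + 0.5·√1296 = 0.125·37 + 0.125·3 + 0.125·38 + 0.125·4 + 0.5·36 = 28.25
CE = (28.25)² = 798.0625
Risk premium = EV − CE = 1002.75 − 798.0625 = 204.6875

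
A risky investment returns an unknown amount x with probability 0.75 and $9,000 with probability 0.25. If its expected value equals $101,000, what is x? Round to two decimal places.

0.75·x + 0.25·9000 = 101000
0.75·x = 101000 − 2250 = 98750
x = 98750 / 0.75 = 131666.6667

x = $131,666.67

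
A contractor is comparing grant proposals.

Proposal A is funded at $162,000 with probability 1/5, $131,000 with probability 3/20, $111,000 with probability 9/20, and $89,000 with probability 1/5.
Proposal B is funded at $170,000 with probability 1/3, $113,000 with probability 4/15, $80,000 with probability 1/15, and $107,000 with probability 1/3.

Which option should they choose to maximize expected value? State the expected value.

Proposal A = 1/5 × 162000 + 3/20 × 131000 + 9/20 × 111000 + 1/5 × 89000 = 32400 + 19650 + 49950 + 17800 = 119800
Proposal B = 1/3 × 170000 + 4/15 × 113000 + 1/15 × 80000 + 1/3 × 107000 = 56666.6667 + 30133.3333 + 5333.3333 + 35666.6667 = 127800

Proposal B ($127,800)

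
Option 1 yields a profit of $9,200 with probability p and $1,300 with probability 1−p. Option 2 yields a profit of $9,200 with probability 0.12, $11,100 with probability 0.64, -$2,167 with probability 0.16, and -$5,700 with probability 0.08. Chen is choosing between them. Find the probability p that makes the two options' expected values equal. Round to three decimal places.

p = 0.773

EV(Option 2) = 0.12 × 9200 + 0.64 × 11100 + 0.16 × (-2167) + 0.08 × (-5700) = 1104 + 7104 − 346.72 − 456 = 7405.28
p·9200 + (1−p)·1300 = 7405.28
7900p + 1300 = 7405.28
p = (7405.28 − 1300) / 7900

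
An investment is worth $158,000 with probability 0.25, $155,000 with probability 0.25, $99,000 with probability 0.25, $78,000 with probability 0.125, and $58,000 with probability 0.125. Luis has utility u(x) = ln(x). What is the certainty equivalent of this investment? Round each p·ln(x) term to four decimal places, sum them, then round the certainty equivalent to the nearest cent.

$113,006.43

E[u] = 0.25·ln(158000) + 0.25·ln(155000) + 0.25·ln(99000) + 0.125·ln(78000) + 0.125·ln(58000) = 2.9926 + 2.9878 + 2.8757 + 1.4081 + 1.3710 = 11.6352
CE = e^11.6352 ≈ 113006.43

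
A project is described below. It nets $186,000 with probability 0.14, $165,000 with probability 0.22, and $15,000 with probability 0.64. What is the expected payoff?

EV = 0.14 × 186000 + 0.22 × 165000 + 0.64 × 15000 = 26040 + 36300 + 9600 = 71940

$71,940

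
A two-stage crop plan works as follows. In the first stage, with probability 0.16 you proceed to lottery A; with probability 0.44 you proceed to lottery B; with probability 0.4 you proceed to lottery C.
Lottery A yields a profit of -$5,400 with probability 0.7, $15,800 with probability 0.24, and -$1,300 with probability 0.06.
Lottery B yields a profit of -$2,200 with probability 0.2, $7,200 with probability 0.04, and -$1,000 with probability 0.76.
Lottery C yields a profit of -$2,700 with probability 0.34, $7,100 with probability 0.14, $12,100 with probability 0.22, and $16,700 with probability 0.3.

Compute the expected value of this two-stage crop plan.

$2,687.36

EV(A) = 0.7 × (-5400) + 0.24 × 15800 + 0.06 × (-1300) = -3780 + 3792 − 78 = -66
EV(B) = 0.2 × (-2200) + 0.04 × 7200 + 0.76 × (-1000) = -440 + 288 − 760 = -912
EV(C) = 0.34 × (-2700) + 0.14 × 7100 + 0.22 × 12100 + 0.3 × 16700 = -918 + 994 + 2662 + 5010 = 7748
Overall = 0.16 × (-66) + 0.44 × (-912) + 0.4 × 7748 = -10.56 − 401.28 + 3099.2 = 2687.36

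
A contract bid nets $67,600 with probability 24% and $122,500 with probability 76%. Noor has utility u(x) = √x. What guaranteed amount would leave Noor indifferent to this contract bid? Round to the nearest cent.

$107,846.56

E[u] = 0.24·√67600 + 0.76·√122500 = 0.24·260 + 0.76·350 = 328.4
CE = (328.4)² = 107846.56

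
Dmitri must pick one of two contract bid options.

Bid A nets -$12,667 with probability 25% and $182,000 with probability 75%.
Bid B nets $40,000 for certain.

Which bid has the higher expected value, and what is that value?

Bid A ($133,333.25)

Bid A = 0.25 × (-12667) + 0.75 × 182000 = -3166.75 + 136500 = 133333.25
Bid B: 40000 (certain)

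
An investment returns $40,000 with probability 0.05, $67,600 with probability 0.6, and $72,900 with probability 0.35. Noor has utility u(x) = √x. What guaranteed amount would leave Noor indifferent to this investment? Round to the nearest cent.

$67,860.25

E[u] = 0.05·√40000 + 0.6·√67600 + 0.35·√72900 = 0.05·200 + 0.6·260 + 0.35·270 = 260.5
CE = (260.5)² = 67860.25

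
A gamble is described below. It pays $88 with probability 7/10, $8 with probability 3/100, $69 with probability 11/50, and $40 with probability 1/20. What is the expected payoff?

EV = 7/10 × 88 + 3/100 × 8 + 11/50 × 69 + 1/20 × 40 = 61.6 + 0.24 + 15.18 + 2 = 79.02

$79.02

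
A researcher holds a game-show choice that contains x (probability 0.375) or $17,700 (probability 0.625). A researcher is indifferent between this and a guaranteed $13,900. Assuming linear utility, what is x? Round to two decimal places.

x = $7,566.67

0.375·x + 0.625·17700 = 13900
0.375·x = 13900 − 11062.5 = 2837.5
x = 2837.5 / 0.375 = 7566.6667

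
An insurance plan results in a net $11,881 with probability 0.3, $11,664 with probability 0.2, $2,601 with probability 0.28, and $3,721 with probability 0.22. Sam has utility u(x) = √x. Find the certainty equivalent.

E[u] = 0.3·√11881 + 0.2·√11664 + 0.28·√2601 + 0.22·√3721 = 0.3·109 + 0.2·108 + 0.28·51 + 0.22·61 = 82
CE = (82)² = 6724

$6,724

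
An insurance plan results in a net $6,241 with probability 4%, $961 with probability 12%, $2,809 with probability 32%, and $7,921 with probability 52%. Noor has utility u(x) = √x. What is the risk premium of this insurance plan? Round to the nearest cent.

$465.95

E[u] = 0.04·√6241 + 0.12·√961 + 0.32·√2809 + 0.52·√7921 = 0.04·79 + 0.12·31 + 0.32·53 + 0.52·89 = 70.12
CE = (70.12)² = 4916.8144
Risk premium = EV − CE = 5382.76 − 4916.8144 = 465.9456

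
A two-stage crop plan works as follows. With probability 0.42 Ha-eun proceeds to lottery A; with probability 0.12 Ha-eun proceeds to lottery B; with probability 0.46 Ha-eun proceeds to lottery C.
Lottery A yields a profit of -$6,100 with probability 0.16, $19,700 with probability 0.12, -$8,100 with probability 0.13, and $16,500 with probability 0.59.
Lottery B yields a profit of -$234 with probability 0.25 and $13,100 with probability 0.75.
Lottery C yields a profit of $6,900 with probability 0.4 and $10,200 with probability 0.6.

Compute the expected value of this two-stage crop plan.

EV(A) = 0.16 × (-6100) + 0.12 × 19700 + 0.13 × (-8100) + 0.59 × 16500 = -976 + 2364 − 1053 + 9735 = 10070
EV(B) = 0.25 × (-234) + 0.75 × 13100 = -58.5 + 9825 = 9766.5
EV(C) = 0.4 × 6900 + 0.6 × 10200 = 2760 + 6120 = 8880
Overall = 0.42 × 10070 + 0.12 × 9766.5 + 0.46 × 8880 = 4229.4 + 1171.98 + 4084.8 = 9486.18

$9,486.18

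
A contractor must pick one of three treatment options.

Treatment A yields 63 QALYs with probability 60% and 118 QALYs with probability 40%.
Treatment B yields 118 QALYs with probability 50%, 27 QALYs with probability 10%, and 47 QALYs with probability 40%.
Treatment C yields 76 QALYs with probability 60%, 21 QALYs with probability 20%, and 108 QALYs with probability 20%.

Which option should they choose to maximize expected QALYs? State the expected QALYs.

Treatment A = 0.6 × 63 + 0.4 × 118 = 37.8 + 47.2 = 85
Treatment B = 0.5 × 118 + 0.1 × 27 + 0.4 × 47 = 59 + 2.7 + 18.8 = 80.5
Treatment C = 0.6 × 76 + 0.2 × 21 + 0.2 × 108 = 45.6 + 4.2 + 21.6 = 71.4

Treatment A (85 QALYs)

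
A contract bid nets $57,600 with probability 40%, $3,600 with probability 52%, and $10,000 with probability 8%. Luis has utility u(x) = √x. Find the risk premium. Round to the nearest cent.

E[u] = 0.4·√57600 + 0.52·√3600 + 0.08·√10000 = 0.4·240 + 0.52·60 + 0.08·100 = 135.2
CE = (135.2)² = 18279.04
Risk premium = EV − CE = 25712 − 18279.04 = 7432.96

$7,432.96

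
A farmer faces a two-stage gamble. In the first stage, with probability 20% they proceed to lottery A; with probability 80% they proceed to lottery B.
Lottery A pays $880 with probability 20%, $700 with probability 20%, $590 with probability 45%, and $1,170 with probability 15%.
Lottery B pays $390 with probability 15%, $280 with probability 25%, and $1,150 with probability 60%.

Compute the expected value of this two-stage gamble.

EV(A) = 0.2 × 880 + 0.2 × 700 + 0.45 × 590 + 0.15 × 1170 = 176 + 140 + 265.5 + 175.5 = 757
EV(B) = 0.15 × 390 + 0.25 × 280 + 0.6 × 1150 = 58.5 + 70 + 690 = 818.5
Overall = 0.2 × 757 + 0.8 × 818.5 = 151.4 + 654.8 = 806.2

$806.20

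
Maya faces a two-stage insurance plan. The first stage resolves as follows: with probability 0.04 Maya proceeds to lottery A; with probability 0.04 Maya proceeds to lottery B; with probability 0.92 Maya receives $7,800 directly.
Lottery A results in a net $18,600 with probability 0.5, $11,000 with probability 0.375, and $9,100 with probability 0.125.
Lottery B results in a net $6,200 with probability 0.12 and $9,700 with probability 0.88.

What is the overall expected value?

EV(A) = 0.5 × 18600 + 0.375 × 11000 + 0.125 × 9100 = 9300 + 4125 + 1137.5 = 14562.5
EV(B) = 0.12 × 6200 + 0.88 × 9700 = 744 + 8536 = 9280
Branch C: 7800 (certain)
Overall = 0.04 × 14562.5 + 0.04 × 9280 + 0.92 × 7800 = 582.5 + 371.2 + 7176 = 8129.7

$8,129.70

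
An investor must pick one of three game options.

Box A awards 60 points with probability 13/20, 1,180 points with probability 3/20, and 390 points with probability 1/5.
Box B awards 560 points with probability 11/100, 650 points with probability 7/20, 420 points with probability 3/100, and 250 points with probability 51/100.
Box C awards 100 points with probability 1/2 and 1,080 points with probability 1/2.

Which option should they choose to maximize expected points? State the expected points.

Box A = 13/20 × 60 + 3/20 × 1180 + 1/5 × 390 = 39 + 177 + 78 = 294
Box B = 11/100 × 560 + 7/20 × 650 + 3/100 × 420 + 51/100 × 250 = 61.6 + 227.5 + 12.6 + 127.5 = 429.2
Box C = 1/2 × 100 + 1/2 × 1080 = 50 + 540 = 590

Box C (590 points)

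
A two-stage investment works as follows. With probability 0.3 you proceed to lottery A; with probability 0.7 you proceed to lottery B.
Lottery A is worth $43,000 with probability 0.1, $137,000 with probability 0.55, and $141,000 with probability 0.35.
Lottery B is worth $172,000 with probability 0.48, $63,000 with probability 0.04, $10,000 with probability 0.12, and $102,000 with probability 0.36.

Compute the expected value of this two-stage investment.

EV(A) = 0.1 × 43000 + 0.55 × 137000 + 0.35 × 141000 = 4300 + 75350 + 49350 = 129000
EV(B) = 0.48 × 172000 + 0.04 × 63000 + 0.12 × 10000 + 0.36 × 102000 = 82560 + 2520 + 1200 + 36720 = 123000
Overall = 0.3 × 129000 + 0.7 × 123000 = 38700 + 86100 = 124800

$124,800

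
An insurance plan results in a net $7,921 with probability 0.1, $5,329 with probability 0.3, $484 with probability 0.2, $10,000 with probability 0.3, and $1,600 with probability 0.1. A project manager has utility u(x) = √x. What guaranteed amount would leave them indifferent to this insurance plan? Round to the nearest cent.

E[u] = 0.1·√7921 + 0.3·√5329 + 0.2·√484 + 0.3·√10000 + 0.1·√1600 = 0.1·89 + 0.3·73 + 0.2·22 + 0.3·100 + 0.1·40 = 69.2
CE = (69.2)² = 4788.64

$4,788.64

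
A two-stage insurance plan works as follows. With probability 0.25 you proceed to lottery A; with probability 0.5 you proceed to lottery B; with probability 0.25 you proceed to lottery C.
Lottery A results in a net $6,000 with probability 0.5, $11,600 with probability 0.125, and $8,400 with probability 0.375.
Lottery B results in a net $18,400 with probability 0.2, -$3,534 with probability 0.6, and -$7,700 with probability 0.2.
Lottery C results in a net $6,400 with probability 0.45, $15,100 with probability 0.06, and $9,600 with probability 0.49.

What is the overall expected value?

$4,032.30

EV(A) = 0.5 × 6000 + 0.125 × 11600 + 0.375 × 8400 = 3000 + 1450 + 3150 = 7600
EV(B) = 0.2 × 18400 + 0.6 × (-3534) + 0.2 × (-7700) = 3680 − 2120.4 − 1540 = 19.6
EV(C) = 0.45 × 6400 + 0.06 × 15100 + 0.49 × 9600 = 2880 + 906 + 4704 = 8490
Overall = 0.25 × 7600 + 0.5 × 19.6 + 0.25 × 8490 = 1900 + 9.8 + 2122.5 = 4032.3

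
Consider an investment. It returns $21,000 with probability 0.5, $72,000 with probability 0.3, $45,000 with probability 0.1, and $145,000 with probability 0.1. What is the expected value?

$51,100

EV = 0.5 × 21000 + 0.3 × 72000 + 0.1 × 45000 + 0.1 × 145000 = 10500 + 21600 + 4500 + 14500 = 51100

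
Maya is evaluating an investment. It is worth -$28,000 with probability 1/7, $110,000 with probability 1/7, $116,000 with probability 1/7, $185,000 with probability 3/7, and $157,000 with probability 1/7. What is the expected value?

$130,000

EV = 1/7 × (-28000) + 1/7 × 110000 + 1/7 × 116000 + 3/7 × 185000 + 1/7 × 157000 = -4000 + 15714.2857 + 16571.4286 + 79285.7143 + 22428.5714 = 130000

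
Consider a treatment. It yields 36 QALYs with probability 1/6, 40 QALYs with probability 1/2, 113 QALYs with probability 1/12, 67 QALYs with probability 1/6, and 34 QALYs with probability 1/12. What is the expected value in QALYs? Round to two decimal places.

49.42 QALYs

EV = 1/6 × 36 + 1/2 × 40 + 1/12 × 113 + 1/6 × 67 + 1/12 × 34 = 6 + 20 + 9.4167 + 11.1667 + 2.8333 = 49.4167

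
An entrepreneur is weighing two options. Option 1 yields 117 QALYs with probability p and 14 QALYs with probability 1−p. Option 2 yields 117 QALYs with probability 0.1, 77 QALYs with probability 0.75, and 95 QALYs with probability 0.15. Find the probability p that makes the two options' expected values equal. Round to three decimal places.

p = 0.677

EV(Option 2) = 0.1 × 117 + 0.75 × 77 + 0.15 × 95 = 11.7 + 57.75 + 14.25 = 83.7
p·117 + (1−p)·14 = 83.7
103p + 14 = 83.7
p = (83.7 − 14) / 103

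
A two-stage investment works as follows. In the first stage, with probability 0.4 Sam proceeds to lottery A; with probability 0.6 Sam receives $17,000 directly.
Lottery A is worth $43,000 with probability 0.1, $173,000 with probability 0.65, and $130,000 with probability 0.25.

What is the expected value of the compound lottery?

$69,900

EV(A) = 0.1 × 43000 + 0.65 × 173000 + 0.25 × 130000 = 4300 + 112450 + 32500 = 149250
Branch B: 17000 (certain)
Overall = 0.4 × 149250 + 0.6 × 17000 = 59700 + 10200 = 69900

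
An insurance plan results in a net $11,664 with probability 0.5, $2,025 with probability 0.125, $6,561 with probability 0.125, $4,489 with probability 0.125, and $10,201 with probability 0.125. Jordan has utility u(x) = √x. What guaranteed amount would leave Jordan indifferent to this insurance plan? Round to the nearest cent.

$8,235.56

E[u] = 0.5·√11664 + 0.125·√2025 + 0.125·√6561 + 0.125·√4489 + 0.125·√10201 = 0.5·108 + 0.125·45 + 0.125·81 + 0.125·67 + 0.125·101 = 90.75
CE = (90.75)² = 8235.5625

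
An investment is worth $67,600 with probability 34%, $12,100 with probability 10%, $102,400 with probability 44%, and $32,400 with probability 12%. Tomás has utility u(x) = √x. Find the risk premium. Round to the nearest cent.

E[u] = 0.34·√67600 + 0.1·√12100 + 0.44·√102400 + 0.12·√32400 = 0.34·260 + 0.1·110 + 0.44·320 + 0.12·180 = 261.8
CE = (261.8)² = 68539.24
Risk premium = EV − CE = 73138 − 68539.24 = 4598.76

$4,598.76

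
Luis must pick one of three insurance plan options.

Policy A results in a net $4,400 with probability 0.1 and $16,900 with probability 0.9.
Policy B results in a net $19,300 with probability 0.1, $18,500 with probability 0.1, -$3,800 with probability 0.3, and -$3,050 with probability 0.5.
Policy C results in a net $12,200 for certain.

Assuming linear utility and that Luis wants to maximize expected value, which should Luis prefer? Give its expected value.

Policy A = 0.1 × 4400 + 0.9 × 16900 = 440 + 15210 = 15650
Policy B = 0.1 × 19300 + 0.1 × 18500 + 0.3 × (-3800) + 0.5 × (-3050) = 1930 + 1850 − 1140 − 1525 = 1115
Policy C: 12200 (certain)

Policy A ($15,650)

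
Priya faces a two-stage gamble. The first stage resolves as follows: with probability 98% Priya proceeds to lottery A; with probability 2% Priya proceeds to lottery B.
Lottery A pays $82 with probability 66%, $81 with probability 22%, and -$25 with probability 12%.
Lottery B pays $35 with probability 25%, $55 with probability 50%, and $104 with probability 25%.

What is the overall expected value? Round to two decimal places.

EV(A) = 0.66 × 82 + 0.22 × 81 + 0.12 × (-25) = 54.12 + 17.82 − 3 = 68.94
EV(B) = 0.25 × 35 + 0.5 × 55 + 0.25 × 104 = 8.75 + 27.5 + 26 = 62.25
Overall = 0.98 × 68.94 + 0.02 × 62.25 = 67.5612 + 1.245 = 68.8062

$68.81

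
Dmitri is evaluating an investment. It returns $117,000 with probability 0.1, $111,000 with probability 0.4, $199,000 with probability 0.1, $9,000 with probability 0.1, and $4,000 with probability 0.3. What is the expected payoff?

EV = 0.1 × 117000 + 0.4 × 111000 + 0.1 × 199000 + 0.1 × 9000 + 0.3 × 4000 = 11700 + 44400 + 19900 + 900 + 1200 = 78100

$78,100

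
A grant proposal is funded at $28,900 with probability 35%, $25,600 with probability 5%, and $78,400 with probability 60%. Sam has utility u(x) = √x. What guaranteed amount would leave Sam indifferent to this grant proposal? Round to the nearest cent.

E[u] = 0.35·√28900 + 0.05·√25600 + 0.6·√78400 = 0.35·170 + 0.05·160 + 0.6·280 = 235.5
CE = (235.5)² = 55460.25

$55,460.25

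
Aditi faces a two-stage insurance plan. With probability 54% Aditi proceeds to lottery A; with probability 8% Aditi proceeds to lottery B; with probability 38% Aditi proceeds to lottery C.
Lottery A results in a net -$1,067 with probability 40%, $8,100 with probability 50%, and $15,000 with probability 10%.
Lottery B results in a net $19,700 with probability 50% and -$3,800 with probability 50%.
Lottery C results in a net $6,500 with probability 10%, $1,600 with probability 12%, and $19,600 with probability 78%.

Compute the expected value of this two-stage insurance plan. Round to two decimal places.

EV(A) = 0.4 × (-1067) + 0.5 × 8100 + 0.1 × 15000 = -426.8 + 4050 + 1500 = 5123.2
EV(B) = 0.5 × 19700 + 0.5 × (-3800) = 9850 − 1900 = 7950
EV(C) = 0.1 × 6500 + 0.12 × 1600 + 0.78 × 19600 = 650 + 192 + 15288 = 16130
Overall = 0.54 × 5123.2 + 0.08 × 7950 + 0.38 × 16130 = 2766.528 + 636 + 6129.4 = 9531.928

$9,531.93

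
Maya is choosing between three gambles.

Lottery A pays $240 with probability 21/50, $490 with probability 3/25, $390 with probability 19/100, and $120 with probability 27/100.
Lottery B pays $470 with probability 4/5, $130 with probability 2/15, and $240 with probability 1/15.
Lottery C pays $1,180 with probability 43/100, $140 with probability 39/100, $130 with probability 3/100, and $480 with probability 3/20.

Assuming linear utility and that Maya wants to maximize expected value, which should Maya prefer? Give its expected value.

Lottery C ($637.90)

Lottery A = 21/50 × 240 + 3/25 × 490 + 19/100 × 390 + 27/100 × 120 = 100.8 + 58.8 + 74.1 + 32.4 = 266.1
Lottery B = 4/5 × 470 + 2/15 × 130 + 1/15 × 240 = 376 + 17.3333 + 16 = 409.3333
Lottery C = 43/100 × 1180 + 39/100 × 140 + 3/100 × 130 + 3/20 × 480 = 507.4 + 54.6 + 3.9 + 72 = 637.9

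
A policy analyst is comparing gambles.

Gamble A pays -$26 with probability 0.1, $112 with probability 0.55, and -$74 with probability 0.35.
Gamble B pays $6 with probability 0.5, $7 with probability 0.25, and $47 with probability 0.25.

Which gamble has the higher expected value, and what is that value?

Gamble A ($33.10)

Gamble A = 0.1 × (-26) + 0.55 × 112 + 0.35 × (-74) = -2.6 + 61.6 − 25.9 = 33.1
Gamble B = 0.5 × 6 + 0.25 × 7 + 0.25 × 47 = 3 + 1.75 + 11.75 = 16.5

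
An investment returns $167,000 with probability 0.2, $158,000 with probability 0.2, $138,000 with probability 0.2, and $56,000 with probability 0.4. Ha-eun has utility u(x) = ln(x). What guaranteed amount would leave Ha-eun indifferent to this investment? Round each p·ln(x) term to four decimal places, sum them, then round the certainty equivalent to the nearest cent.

$102,682.81

E[u] = 0.2·ln(167000) + 0.2·ln(158000) + 0.2·ln(138000) + 0.4·ln(56000) = 2.4051 + 2.3941 + 2.3670 + 4.3732 = 11.5394
CE = e^11.5394 ≈ 102682.81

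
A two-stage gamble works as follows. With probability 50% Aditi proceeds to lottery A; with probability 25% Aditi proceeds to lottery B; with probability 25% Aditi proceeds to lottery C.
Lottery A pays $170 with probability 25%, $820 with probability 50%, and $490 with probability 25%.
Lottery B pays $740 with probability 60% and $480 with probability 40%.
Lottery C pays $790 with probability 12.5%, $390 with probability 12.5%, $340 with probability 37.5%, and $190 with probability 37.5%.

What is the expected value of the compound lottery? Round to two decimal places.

$533.06

EV(A) = 0.25 × 170 + 0.5 × 820 + 0.25 × 490 = 42.5 + 410 + 122.5 = 575
EV(B) = 0.6 × 740 + 0.4 × 480 = 444 + 192 = 636
EV(C) = 0.125 × 790 + 0.125 × 390 + 0.375 × 340 + 0.375 × 190 = 98.75 + 48.75 + 127.5 + 71.25 = 346.25
Overall = 0.5 × 575 + 0.25 × 636 + 0.25 × 346.25 = 287.5 + 159 + 86.5625 = 533.0625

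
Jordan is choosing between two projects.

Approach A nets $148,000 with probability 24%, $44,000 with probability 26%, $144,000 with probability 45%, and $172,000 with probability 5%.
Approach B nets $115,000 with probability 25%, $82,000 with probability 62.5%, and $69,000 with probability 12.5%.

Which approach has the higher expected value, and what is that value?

Approach A ($120,360)

Approach A = 0.24 × 148000 + 0.26 × 44000 + 0.45 × 144000 + 0.05 × 172000 = 35520 + 11440 + 64800 + 8600 = 120360
Approach B = 0.25 × 115000 + 0.625 × 82000 + 0.125 × 69000 = 28750 + 51250 + 8625 = 88625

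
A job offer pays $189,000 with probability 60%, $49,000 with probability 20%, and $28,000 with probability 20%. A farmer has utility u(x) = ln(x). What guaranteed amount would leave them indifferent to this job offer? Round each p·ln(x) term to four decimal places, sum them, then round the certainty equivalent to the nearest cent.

E[u] = 0.6·ln(189000) + 0.2·ln(49000) + 0.2·ln(28000) = 7.2897 + 2.1599 + 2.0480 = 11.4976
CE = e^11.4976 ≈ 98479.14

$98,479.14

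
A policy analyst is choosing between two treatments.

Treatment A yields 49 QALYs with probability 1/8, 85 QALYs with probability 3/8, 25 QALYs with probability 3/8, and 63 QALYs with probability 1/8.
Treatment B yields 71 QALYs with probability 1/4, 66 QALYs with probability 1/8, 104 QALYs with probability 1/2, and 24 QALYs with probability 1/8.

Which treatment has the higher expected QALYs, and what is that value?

Treatment B (81 QALYs)

Treatment A = 1/8 × 49 + 3/8 × 85 + 3/8 × 25 + 1/8 × 63 = 6.125 + 31.875 + 9.375 + 7.875 = 55.25
Treatment B = 1/4 × 71 + 1/8 × 66 + 1/2 × 104 + 1/8 × 24 = 17.75 + 8.25 + 52 + 3 = 81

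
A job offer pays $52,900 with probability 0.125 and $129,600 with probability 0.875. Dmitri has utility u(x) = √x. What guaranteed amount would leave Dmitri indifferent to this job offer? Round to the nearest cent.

E[u] = 0.125·√52900 + 0.875·√129600 = 0.125·230 + 0.875·360 = 343.75
CE = (343.75)² = 118164.0625

$118,164.06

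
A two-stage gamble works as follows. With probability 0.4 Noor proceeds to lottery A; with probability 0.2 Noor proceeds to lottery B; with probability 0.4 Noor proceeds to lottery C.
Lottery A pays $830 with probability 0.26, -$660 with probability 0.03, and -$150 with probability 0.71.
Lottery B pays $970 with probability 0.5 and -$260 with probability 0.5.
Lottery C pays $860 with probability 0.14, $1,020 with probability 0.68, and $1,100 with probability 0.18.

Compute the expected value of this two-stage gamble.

$511.60

EV(A) = 0.26 × 830 + 0.03 × (-660) + 0.71 × (-150) = 215.8 − 19.8 − 106.5 = 89.5
EV(B) = 0.5 × 970 + 0.5 × (-260) = 485 − 130 = 355
EV(C) = 0.14 × 860 + 0.68 × 1020 + 0.18 × 1100 = 120.4 + 693.6 + 198 = 1012
Overall = 0.4 × 89.5 + 0.2 × 355 + 0.4 × 1012 = 35.8 + 71 + 404.8 = 511.6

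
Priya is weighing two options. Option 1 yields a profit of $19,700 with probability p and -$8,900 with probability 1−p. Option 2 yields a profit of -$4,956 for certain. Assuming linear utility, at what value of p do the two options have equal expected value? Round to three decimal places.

p = 0.138

p·19700 + (1−p)·(-8900) = -4956
28600p − 8900 = -4956
p = (-4956 + 8900) / 28600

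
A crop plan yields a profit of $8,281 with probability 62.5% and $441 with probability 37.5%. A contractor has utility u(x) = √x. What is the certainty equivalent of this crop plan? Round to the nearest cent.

$4,192.56

E[u] = 0.625·√8281 + 0.375·√441 = 0.625·91 + 0.375·21 = 64.75
CE = (64.75)² = 4192.5625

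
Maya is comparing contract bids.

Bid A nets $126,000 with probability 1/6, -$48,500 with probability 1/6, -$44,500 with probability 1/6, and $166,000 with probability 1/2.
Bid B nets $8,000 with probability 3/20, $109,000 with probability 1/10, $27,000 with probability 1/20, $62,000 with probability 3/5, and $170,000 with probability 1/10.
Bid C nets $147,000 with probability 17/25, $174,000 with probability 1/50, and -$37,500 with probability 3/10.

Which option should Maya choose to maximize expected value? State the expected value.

Bid A = 1/6 × 126000 + 1/6 × (-48500) + 1/6 × (-44500) + 1/2 × 166000 = 21000 − 8083.3333 − 7416.6667 + 83000 = 88500
Bid B = 3/20 × 8000 + 1/10 × 109000 + 1/20 × 27000 + 3/5 × 62000 + 1/10 × 170000 = 1200 + 10900 + 1350 + 37200 + 17000 = 67650
Bid C = 17/25 × 147000 + 1/50 × 174000 + 3/10 × (-37500) = 99960 + 3480 − 11250 = 92190

Bid C ($92,190)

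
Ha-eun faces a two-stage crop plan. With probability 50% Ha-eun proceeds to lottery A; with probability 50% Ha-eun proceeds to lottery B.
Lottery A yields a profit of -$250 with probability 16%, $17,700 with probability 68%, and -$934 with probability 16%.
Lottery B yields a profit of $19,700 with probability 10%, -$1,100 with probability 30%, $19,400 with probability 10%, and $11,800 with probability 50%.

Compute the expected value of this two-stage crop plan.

$10,663.28

EV(A) = 0.16 × (-250) + 0.68 × 17700 + 0.16 × (-934) = -40 + 12036 − 149.44 = 11846.56
EV(B) = 0.1 × 19700 + 0.3 × (-1100) + 0.1 × 19400 + 0.5 × 11800 = 1970 − 330 + 1940 + 5900 = 9480
Overall = 0.5 × 11846.56 + 0.5 × 9480 = 5923.28 + 4740 = 10663.28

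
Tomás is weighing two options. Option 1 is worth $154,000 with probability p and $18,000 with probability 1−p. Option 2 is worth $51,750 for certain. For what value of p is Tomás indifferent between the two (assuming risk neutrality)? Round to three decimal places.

p·154000 + (1−p)·18000 = 51750
136000p + 18000 = 51750
p = (51750 − 18000) / 136000

p = 0.248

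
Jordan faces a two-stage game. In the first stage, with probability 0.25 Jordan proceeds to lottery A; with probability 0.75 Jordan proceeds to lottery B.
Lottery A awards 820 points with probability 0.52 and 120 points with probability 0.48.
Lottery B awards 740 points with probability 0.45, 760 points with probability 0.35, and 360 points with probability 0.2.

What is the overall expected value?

624.25 points

EV(A) = 0.52 × 820 + 0.48 × 120 = 426.4 + 57.6 = 484
EV(B) = 0.45 × 740 + 0.35 × 760 + 0.2 × 360 = 333 + 266 + 72 = 671
Overall = 0.25 × 484 + 0.75 × 671 = 121 + 503.25 = 624.25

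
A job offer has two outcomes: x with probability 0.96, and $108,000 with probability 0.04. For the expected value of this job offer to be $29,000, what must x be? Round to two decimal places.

0.96·x + 0.04·108000 = 29000
0.96·x = 29000 − 4320 = 24680
x = 24680 / 0.96 = 25708.3333

x = $25,708.33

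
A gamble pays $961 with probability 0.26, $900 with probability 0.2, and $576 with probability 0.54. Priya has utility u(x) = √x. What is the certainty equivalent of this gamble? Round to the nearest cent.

$730.08

E[u] = 0.26·√961 + 0.2·√900 + 0.54·√576 = 0.26·31 + 0.2·30 + 0.54·24 = 27.02
CE = (27.02)² = 730.0804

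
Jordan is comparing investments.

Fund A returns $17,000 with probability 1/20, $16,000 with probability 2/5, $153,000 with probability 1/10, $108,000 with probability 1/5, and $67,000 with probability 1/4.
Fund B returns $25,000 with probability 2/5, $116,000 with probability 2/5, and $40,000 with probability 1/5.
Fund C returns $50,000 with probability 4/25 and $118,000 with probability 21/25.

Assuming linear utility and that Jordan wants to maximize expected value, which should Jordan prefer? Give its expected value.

Fund A = 1/20 × 17000 + 2/5 × 16000 + 1/10 × 153000 + 1/5 × 108000 + 1/4 × 67000 = 850 + 6400 + 15300 + 21600 + 16750 = 60900
Fund B = 2/5 × 25000 + 2/5 × 116000 + 1/5 × 40000 = 10000 + 46400 + 8000 = 64400
Fund C = 4/25 × 50000 + 21/25 × 118000 = 8000 + 99120 = 107120

Fund C ($107,120)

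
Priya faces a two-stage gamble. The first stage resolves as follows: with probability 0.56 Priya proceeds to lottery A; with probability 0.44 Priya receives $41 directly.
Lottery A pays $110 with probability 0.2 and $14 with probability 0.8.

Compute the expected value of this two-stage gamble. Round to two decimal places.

EV(A) = 0.2 × 110 + 0.8 × 14 = 22 + 11.2 = 33.2
Branch B: 41 (certain)
Overall = 0.56 × 33.2 + 0.44 × 41 = 18.592 + 18.04 = 36.632

$36.63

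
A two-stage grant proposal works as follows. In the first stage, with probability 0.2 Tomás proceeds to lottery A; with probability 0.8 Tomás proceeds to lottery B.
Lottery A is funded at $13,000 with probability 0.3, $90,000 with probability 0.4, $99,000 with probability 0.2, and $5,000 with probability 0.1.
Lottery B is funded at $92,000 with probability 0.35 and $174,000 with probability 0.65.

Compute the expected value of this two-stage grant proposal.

EV(A) = 0.3 × 13000 + 0.4 × 90000 + 0.2 × 99000 + 0.1 × 5000 = 3900 + 36000 + 19800 + 500 = 60200
EV(B) = 0.35 × 92000 + 0.65 × 174000 = 32200 + 113100 = 145300
Overall = 0.2 × 60200 + 0.8 × 145300 = 12040 + 116240 = 128280

$128,280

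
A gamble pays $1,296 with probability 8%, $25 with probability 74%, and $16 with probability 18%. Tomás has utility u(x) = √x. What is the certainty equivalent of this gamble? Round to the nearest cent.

E[u] = 0.08·√1296 + 0.74·√25 + 0.18·√16 = 0.08·36 + 0.74·5 + 0.18·4 = 7.3
CE = (7.3)² = 53.29

$53.29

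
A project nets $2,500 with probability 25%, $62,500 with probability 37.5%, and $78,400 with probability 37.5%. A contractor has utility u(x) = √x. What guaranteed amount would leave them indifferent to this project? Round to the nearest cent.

$44,626.56

E[u] = 0.25·√2500 + 0.375·√62500 + 0.375·√78400 = 0.25·50 + 0.375·250 + 0.375·280 = 211.25
CE = (211.25)² = 44626.5625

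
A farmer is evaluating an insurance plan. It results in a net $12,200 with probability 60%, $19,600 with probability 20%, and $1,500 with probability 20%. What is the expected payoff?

EV = 0.6 × 12200 + 0.2 × 19600 + 0.2 × 1500 = 7320 + 3920 + 300 = 11540

$11,540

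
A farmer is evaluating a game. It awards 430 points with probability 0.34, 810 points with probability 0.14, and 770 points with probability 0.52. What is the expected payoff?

660 points

EV = 0.34 × 430 + 0.14 × 810 + 0.52 × 770 = 146.2 + 113.4 + 400.4 = 660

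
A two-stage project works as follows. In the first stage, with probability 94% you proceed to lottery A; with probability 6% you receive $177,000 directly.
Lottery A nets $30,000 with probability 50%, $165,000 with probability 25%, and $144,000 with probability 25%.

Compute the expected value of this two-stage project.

$97,335

EV(A) = 0.5 × 30000 + 0.25 × 165000 + 0.25 × 144000 = 15000 + 41250 + 36000 = 92250
Branch B: 177000 (certain)
Overall = 0.94 × 92250 + 0.06 × 177000 = 86715 + 10620 = 97335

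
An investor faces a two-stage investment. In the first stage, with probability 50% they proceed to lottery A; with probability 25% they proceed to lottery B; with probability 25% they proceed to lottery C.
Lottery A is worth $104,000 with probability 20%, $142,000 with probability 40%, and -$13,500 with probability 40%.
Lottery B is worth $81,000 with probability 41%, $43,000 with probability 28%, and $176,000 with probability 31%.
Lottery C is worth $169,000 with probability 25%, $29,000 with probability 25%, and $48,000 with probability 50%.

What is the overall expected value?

$79,427.50

EV(A) = 0.2 × 104000 + 0.4 × 142000 + 0.4 × (-13500) = 20800 + 56800 − 5400 = 72200
EV(B) = 0.41 × 81000 + 0.28 × 43000 + 0.31 × 176000 = 33210 + 12040 + 54560 = 99810
EV(C) = 0.25 × 169000 + 0.25 × 29000 + 0.5 × 48000 = 42250 + 7250 + 24000 = 73500
Overall = 0.5 × 72200 + 0.25 × 99810 + 0.25 × 73500 = 36100 + 24952.5 + 18375 = 79427.5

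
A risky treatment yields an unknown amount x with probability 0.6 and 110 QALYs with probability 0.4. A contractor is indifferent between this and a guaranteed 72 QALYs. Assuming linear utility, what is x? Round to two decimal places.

0.6·x + 0.4·110 = 72
0.6·x = 72 − 44 = 28
x = 28 / 0.6 = 46.6667

x = 46.67 QALYs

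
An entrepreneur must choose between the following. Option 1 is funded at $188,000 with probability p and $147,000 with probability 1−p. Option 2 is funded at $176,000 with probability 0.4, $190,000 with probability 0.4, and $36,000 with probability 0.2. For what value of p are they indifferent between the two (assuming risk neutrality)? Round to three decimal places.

p = 0.161

EV(Option 2) = 0.4 × 176000 + 0.4 × 190000 + 0.2 × 36000 = 70400 + 76000 + 7200 = 153600
p·188000 + (1−p)·147000 = 153600
41000p + 147000 = 153600
p = (153600 − 147000) / 41000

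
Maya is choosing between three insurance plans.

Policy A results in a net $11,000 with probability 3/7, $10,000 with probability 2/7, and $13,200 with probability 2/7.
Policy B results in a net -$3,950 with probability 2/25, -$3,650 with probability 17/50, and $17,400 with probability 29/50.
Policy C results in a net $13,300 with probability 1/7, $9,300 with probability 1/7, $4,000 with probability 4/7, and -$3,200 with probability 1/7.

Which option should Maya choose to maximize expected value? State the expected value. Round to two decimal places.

Policy A = 3/7 × 11000 + 2/7 × 10000 + 2/7 × 13200 = 4714.2857 + 2857.1429 + 3771.4286 = 11342.8571
Policy B = 2/25 × (-3950) + 17/50 × (-3650) + 29/50 × 17400 = -316 − 1241 + 10092 = 8535
Policy C = 1/7 × 13300 + 1/7 × 9300 + 4/7 × 4000 + 1/7 × (-3200) = 1900 + 1328.5714 + 2285.7143 − 457.1429 = 5057.1429

Policy A ($11,342.86)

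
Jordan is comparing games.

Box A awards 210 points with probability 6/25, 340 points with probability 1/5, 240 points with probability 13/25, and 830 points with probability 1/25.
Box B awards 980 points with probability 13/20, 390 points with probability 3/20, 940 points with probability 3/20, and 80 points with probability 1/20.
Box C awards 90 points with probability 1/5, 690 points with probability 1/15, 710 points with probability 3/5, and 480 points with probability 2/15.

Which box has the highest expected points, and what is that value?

Box A = 6/25 × 210 + 1/5 × 340 + 13/25 × 240 + 1/25 × 830 = 50.4 + 68 + 124.8 + 33.2 = 276.4
Box B = 13/20 × 980 + 3/20 × 390 + 3/20 × 940 + 1/20 × 80 = 637 + 58.5 + 141 + 4 = 840.5
Box C = 1/5 × 90 + 1/15 × 690 + 3/5 × 710 + 2/15 × 480 = 18 + 46 + 426 + 64 = 554

Box B (840.5 points)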